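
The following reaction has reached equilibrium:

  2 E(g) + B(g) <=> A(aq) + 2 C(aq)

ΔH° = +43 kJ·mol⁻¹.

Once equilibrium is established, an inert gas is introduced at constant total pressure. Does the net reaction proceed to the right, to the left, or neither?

left

Adding inert gas at constant total pressure expands the volume and lowers every reacting partial pressure. With Δn_gas = 0 − 3 = -3, Q moves away from K toward the side with fewer gas moles, so the system shifts toward the side with more gas moles — to the left.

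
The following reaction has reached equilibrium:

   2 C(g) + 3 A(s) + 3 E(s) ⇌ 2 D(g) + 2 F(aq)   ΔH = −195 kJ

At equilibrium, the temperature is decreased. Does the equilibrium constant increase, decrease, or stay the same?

increases

K depends on temperature via the van 't Hoff relation. The forward reaction is exothermic, so lowering T increases K.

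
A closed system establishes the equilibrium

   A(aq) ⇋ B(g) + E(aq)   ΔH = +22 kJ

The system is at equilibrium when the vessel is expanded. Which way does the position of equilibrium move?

right

Gas moles: reactants 0, products 1 (Δn_gas = +1). Expansion shifts the system toward the side with more moles of gas — to the right.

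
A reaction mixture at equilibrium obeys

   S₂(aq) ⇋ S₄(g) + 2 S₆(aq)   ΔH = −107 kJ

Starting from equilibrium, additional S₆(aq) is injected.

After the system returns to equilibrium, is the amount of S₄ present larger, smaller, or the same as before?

decreases

Adding S₆ (aq), a product, drives the reaction to the left.
The net shift is to the left. S₄ is a product, so its amount decreases.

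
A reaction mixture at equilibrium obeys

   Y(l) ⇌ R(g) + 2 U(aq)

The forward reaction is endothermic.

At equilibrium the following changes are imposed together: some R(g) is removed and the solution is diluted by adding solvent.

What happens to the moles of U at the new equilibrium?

increases

Removing R (g), a product, drives the reaction to the right.
Dilution lowers every aqueous concentration by the same factor. Δn_aq = 2 − 0 = +2, so the system shifts toward the side with more dissolved moles — to the right.
The net shift is to the right. U is a product, so its amount increases.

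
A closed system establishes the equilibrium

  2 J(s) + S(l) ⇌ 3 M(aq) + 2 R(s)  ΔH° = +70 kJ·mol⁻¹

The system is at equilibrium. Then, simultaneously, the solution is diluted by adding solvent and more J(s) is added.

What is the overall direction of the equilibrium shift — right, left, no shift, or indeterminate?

right

Dilution lowers every aqueous concentration by the same factor. Δn_aq = 3 − 0 = +3, so the system shifts toward the side with more dissolved moles — to the right.
J is a pure solid; its activity is 1 regardless of amount, so Q is unaffected — no shift from this change.
Only the nonzero effect(s) matter; the net shift is to the right.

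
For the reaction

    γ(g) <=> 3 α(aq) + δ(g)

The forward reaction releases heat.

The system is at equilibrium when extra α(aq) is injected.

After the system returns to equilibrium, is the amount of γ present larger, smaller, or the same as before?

increases

Adding α (aq), a product, drives the reaction to the left.
The net shift is to the left. γ is a reactant, so its amount increases.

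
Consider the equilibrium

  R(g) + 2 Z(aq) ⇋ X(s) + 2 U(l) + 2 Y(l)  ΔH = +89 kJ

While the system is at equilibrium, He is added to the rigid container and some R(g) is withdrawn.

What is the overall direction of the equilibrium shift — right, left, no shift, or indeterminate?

left

At constant volume, adding an inert gas leaves every reacting species' partial pressure unchanged, so Q is unchanged — no shift from this change.
Removing R (g), a reactant, drives the reaction to the left.
Only the nonzero effect(s) matter; the net shift is to the left.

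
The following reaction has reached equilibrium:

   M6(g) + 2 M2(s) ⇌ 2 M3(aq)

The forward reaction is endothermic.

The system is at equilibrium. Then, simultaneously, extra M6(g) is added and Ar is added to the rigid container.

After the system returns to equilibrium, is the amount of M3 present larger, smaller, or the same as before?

increases

Adding M6 (g), a reactant, drives the reaction to the right.
At constant volume, adding an inert gas leaves every reacting species' partial pressure unchanged, so Q is unchanged — no shift from this change.
The net shift is to the right. M3 is a product, so its amount increases.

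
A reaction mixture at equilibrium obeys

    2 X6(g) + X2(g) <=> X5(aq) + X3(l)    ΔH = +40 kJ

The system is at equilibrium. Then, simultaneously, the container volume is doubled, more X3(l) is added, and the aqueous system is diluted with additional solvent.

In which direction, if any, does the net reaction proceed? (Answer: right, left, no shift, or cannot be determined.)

cannot be determined

Gas moles: reactants 3, products 0 (Δn_gas = -3). Expansion shifts the system toward the side with more moles of gas — to the left.
X3 is a pure liquid; its activity is 1 regardless of amount, so Q is unaffected — no shift from this change.
Dilution lowers every aqueous concentration by the same factor. Δn_aq = 1 − 0 = +1, so the system shifts toward the side with more dissolved moles — to the right.
The individual effects push in opposite directions; without quantitative information the net direction cannot be determined.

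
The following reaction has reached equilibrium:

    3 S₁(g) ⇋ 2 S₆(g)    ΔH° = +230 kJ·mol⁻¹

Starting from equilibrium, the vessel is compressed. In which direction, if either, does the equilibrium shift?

Gas moles: reactants 3, products 2 (Δn_gas = -1). Compression shifts the system toward the side with fewer moles of gas — to the right.

right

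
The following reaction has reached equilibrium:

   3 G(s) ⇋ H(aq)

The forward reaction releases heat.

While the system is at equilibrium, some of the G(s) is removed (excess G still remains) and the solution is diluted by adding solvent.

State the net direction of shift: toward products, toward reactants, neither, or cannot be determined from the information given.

G is a pure solid; its activity is 1 regardless of amount, so Q is unaffected — no shift from this change.
Dilution lowers every aqueous concentration by the same factor. Δn_aq = 1 − 0 = +1, so the system shifts toward the side with more dissolved moles — to the right.
Only the nonzero effect(s) matter; the net shift is to the right.

right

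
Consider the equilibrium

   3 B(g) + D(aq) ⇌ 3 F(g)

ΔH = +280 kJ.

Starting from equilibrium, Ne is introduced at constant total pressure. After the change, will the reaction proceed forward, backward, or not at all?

Adding inert gas at constant total pressure expands the volume, scaling every reacting partial pressure by the same factor. Δn_gas = 3 − 3 = 0, so Q is unchanged — no shift.

no shift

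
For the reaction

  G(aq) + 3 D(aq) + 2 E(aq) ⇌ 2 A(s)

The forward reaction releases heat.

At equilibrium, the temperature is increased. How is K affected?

K depends on temperature via the van 't Hoff relation. The forward reaction is exothermic, so raising T decreases K.

decreases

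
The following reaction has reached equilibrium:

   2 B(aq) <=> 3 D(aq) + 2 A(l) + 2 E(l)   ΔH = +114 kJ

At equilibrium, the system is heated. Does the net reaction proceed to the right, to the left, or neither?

The forward reaction is endothermic. Raising T favours the endothermic direction — shift to the right.

right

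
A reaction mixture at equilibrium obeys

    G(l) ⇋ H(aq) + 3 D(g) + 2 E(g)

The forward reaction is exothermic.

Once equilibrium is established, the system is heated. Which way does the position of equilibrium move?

The forward reaction is exothermic. Raising T favours the endothermic direction — shift to the left.

left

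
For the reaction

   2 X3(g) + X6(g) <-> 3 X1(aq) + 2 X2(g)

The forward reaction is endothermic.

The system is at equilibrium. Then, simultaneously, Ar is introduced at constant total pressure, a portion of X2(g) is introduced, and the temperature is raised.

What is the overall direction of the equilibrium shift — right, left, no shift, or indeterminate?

Adding inert gas at constant total pressure expands the volume and lowers every reacting partial pressure. With Δn_gas = 2 − 3 = -1, Q moves away from K toward the side with fewer gas moles, so the system shifts toward the side with more gas moles — to the left.
Adding X2 (g), a product, drives the reaction to the left.
The forward reaction is endothermic. Raising T favours the endothermic direction — shift to the right.
The individual effects push in opposite directions; without quantitative information the net direction cannot be determined.

cannot be determined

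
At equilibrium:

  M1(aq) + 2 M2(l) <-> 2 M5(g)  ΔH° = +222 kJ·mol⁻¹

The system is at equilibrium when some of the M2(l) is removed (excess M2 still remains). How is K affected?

unchanged

The equilibrium constant depends only on temperature. This perturbation changes neither the position of equilibrium nor K.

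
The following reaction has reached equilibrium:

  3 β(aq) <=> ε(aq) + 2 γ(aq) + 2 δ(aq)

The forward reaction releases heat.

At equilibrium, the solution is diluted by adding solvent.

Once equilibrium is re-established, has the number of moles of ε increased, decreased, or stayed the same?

increases

Dilution lowers every aqueous concentration by the same factor. Δn_aq = 5 − 3 = +2, so the system shifts toward the side with more dissolved moles — to the right.
The net shift is to the right. ε is a product, so its amount increases.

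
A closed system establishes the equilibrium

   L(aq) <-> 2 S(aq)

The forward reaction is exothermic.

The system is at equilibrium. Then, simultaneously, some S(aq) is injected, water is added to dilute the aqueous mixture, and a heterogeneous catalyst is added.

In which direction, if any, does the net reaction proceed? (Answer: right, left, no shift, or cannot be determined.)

Adding S (aq), a product, drives the reaction to the left.
Dilution lowers every aqueous concentration by the same factor. Δn_aq = 2 − 1 = +1, so the system shifts toward the side with more dissolved moles — to the right.
A catalyst speeds both forward and reverse rates equally; it changes neither Q nor K — no shift from this change.
The individual effects push in opposite directions; without quantitative information the net direction cannot be determined.

cannot be determined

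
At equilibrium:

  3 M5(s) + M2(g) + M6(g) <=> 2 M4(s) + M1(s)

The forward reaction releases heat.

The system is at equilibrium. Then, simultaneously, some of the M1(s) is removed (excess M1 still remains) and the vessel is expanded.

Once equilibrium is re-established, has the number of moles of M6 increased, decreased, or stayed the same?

increases

M1 is a pure solid; its activity is 1 regardless of amount, so Q is unaffected — no shift from this change.
Gas moles: reactants 2, products 0 (Δn_gas = -2). Expansion shifts the system toward the side with more moles of gas — to the left.
The net shift is to the left. M6 is a reactant, so its amount increases.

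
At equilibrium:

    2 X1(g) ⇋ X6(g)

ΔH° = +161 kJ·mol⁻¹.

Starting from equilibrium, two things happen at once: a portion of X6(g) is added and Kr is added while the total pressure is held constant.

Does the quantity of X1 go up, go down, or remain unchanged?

Adding X6 (g), a product, drives the reaction to the left.
Adding inert gas at constant total pressure expands the volume and lowers every reacting partial pressure. With Δn_gas = 1 − 2 = -1, Q moves away from K toward the side with fewer gas moles, so the system shifts toward the side with more gas moles — to the left.
The net shift is to the left. X1 is a reactant, so its amount increases.

increases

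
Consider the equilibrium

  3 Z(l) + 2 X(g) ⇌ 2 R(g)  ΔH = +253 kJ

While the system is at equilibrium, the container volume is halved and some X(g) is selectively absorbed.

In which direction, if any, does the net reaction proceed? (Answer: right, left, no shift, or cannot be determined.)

left

Gas moles: reactants 2, products 2. Δn_gas = 0, so a volume change leaves Q equal to K — no shift from this change.
Removing X (g), a reactant, drives the reaction to the left.
Only the nonzero effect(s) matter; the net shift is to the left.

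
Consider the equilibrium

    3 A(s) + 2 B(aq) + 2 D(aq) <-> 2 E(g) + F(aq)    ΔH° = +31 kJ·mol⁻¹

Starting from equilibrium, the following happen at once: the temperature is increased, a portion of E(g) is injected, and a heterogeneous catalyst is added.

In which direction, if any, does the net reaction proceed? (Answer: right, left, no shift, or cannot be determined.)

cannot be determined

The forward reaction is endothermic. Raising T favours the endothermic direction — shift to the right.
Adding E (g), a product, drives the reaction to the left.
A catalyst speeds both forward and reverse rates equally; it changes neither Q nor K — no shift from this change.
The individual effects push in opposite directions; without quantitative information the net direction cannot be determined.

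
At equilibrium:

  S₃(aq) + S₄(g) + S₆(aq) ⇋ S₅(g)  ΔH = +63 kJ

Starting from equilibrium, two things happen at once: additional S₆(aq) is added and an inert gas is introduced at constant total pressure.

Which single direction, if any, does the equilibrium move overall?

right

Adding S₆ (aq), a reactant, drives the reaction to the right.
Adding inert gas at constant total pressure expands the volume, scaling every reacting partial pressure by the same factor. Δn_gas = 1 − 1 = 0, so Q is unchanged — no shift.
Only the nonzero effect(s) matter; the net shift is to the right.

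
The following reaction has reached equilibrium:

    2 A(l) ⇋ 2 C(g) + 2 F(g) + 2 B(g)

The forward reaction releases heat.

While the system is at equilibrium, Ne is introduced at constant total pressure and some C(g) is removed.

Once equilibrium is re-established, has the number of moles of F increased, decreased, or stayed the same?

increases

Adding inert gas at constant total pressure expands the volume and lowers every reacting partial pressure. With Δn_gas = 6 − 0 = +6, Q moves away from K toward the side with fewer gas moles, so the system shifts toward the side with more gas moles — to the right.
Removing C (g), a product, drives the reaction to the right.
The net shift is to the right. F is a product, so its amount increases.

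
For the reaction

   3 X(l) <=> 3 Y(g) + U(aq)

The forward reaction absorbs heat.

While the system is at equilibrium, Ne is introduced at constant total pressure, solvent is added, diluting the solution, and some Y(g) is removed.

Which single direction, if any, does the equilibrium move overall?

Adding inert gas at constant total pressure expands the volume and lowers every reacting partial pressure. With Δn_gas = 3 − 0 = +3, Q moves away from K toward the side with fewer gas moles, so the system shifts toward the side with more gas moles — to the right.
Dilution lowers every aqueous concentration by the same factor. Δn_aq = 1 − 0 = +1, so the system shifts toward the side with more dissolved moles — to the right.
Removing Y (g), a product, drives the reaction to the right.
All effects act in the same direction — net shift to the right.

right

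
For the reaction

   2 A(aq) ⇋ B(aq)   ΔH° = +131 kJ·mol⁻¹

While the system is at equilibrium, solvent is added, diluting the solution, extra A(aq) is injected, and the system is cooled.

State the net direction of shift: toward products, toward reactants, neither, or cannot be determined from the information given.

cannot be determined

Dilution lowers every aqueous concentration by the same factor. Δn_aq = 1 − 2 = -1, so the system shifts toward the side with more dissolved moles — to the left.
Adding A (aq), a reactant, drives the reaction to the right.
The forward reaction is endothermic. Lowering T favours the exothermic direction — shift to the left.
The individual effects push in opposite directions; without quantitative information the net direction cannot be determined.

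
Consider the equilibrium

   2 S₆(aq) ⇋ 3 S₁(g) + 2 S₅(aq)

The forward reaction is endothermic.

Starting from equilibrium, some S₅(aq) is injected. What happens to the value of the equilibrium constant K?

The equilibrium constant depends only on temperature. This perturbation may move the position of equilibrium, but since T is unchanged, K itself is unchanged.

unchanged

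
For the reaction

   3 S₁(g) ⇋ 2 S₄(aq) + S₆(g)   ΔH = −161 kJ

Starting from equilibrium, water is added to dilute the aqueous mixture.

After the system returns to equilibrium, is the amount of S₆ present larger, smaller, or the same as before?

Dilution lowers every aqueous concentration by the same factor. Δn_aq = 2 − 0 = +2, so the system shifts toward the side with more dissolved moles — to the right.
The net shift is to the right. S₆ is a product, so its amount increases.

increases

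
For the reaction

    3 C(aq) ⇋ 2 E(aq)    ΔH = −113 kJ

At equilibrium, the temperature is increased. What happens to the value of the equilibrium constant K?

decreases

K depends on temperature via the van 't Hoff relation. The forward reaction is exothermic, so raising T decreases K.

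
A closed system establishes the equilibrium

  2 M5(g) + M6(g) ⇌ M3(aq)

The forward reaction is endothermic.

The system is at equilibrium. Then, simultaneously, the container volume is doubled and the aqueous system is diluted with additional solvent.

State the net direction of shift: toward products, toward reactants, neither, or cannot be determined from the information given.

Gas moles: reactants 3, products 0 (Δn_gas = -3). Expansion shifts the system toward the side with more moles of gas — to the left.
Dilution lowers every aqueous concentration by the same factor. Δn_aq = 1 − 0 = +1, so the system shifts toward the side with more dissolved moles — to the right.
The individual effects push in opposite directions; without quantitative information the net direction cannot be determined.

cannot be determined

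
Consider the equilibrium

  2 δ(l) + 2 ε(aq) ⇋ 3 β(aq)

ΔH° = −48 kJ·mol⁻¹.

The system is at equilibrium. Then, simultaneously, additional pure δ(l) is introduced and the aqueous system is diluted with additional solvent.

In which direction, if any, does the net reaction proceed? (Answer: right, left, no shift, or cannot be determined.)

right

δ is a pure liquid; its activity is 1 regardless of amount, so Q is unaffected — no shift from this change.
Dilution lowers every aqueous concentration by the same factor. Δn_aq = 3 − 2 = +1, so the system shifts toward the side with more dissolved moles — to the right.
Only the nonzero effect(s) matter; the net shift is to the right.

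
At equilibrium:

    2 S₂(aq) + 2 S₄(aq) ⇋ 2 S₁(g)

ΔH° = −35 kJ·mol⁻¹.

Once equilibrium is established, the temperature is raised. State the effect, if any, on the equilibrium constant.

decreases

K depends on temperature via the van 't Hoff relation. The forward reaction is exothermic, so raising T decreases K.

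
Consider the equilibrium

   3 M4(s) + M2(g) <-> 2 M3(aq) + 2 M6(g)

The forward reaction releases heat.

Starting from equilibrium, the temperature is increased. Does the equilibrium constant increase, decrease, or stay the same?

decreases

K depends on temperature via the van 't Hoff relation. The forward reaction is exothermic, so raising T decreases K.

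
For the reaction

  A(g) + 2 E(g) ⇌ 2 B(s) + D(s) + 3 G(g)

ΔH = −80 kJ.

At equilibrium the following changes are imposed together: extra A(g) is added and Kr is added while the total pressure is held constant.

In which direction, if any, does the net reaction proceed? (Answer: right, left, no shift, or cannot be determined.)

Adding A (g), a reactant, drives the reaction to the right.
Adding inert gas at constant total pressure expands the volume, scaling every reacting partial pressure by the same factor. Δn_gas = 3 − 3 = 0, so Q is unchanged — no shift.
Only the nonzero effect(s) matter; the net shift is to the right.

right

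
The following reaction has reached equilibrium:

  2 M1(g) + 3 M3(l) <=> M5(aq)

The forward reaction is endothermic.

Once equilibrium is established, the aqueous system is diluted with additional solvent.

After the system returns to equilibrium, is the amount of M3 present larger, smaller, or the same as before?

decreases

Dilution lowers every aqueous concentration by the same factor. Δn_aq = 1 − 0 = +1, so the system shifts toward the side with more dissolved moles — to the right.
The net shift is to the right. M3 is a reactant, so its amount decreases.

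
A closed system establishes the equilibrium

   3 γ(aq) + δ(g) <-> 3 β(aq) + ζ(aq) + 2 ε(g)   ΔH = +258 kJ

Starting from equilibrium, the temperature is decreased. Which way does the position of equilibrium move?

left

The forward reaction is endothermic. Lowering T favours the exothermic direction — shift to the left.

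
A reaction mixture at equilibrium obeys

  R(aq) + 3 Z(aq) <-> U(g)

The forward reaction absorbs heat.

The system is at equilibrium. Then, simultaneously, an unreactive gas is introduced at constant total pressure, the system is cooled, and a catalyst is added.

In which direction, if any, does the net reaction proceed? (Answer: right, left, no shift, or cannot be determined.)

cannot be determined

Adding inert gas at constant total pressure expands the volume and lowers every reacting partial pressure. With Δn_gas = 1 − 0 = +1, Q moves away from K toward the side with fewer gas moles, so the system shifts toward the side with more gas moles — to the right.
The forward reaction is endothermic. Lowering T favours the exothermic direction — shift to the left.
A catalyst speeds both forward and reverse rates equally; it changes neither Q nor K — no shift from this change.
The individual effects push in opposite directions; without quantitative information the net direction cannot be determined.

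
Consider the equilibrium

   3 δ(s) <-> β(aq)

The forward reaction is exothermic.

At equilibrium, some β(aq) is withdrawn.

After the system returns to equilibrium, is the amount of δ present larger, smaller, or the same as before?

Removing β (aq), a product, drives the reaction to the right.
The net shift is to the right. δ is a reactant, so its amount decreases.

decreases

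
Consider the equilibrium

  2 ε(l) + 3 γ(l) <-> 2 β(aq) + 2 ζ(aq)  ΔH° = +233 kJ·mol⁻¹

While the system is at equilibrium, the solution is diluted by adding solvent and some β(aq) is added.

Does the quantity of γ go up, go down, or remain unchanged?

cannot be determined

Dilution lowers every aqueous concentration by the same factor. Δn_aq = 4 − 0 = +4, so the system shifts toward the side with more dissolved moles — to the right.
Adding β (aq), a product, drives the reaction to the left.
The two effects oppose each other, so the net shift — and hence the change in γ — cannot be determined from the given information.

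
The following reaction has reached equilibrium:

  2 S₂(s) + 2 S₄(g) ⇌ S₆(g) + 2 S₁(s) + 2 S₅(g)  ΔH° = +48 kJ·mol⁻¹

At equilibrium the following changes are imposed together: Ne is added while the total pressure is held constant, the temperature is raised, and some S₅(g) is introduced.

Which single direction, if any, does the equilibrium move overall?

cannot be determined

Adding inert gas at constant total pressure expands the volume and lowers every reacting partial pressure. With Δn_gas = 3 − 2 = +1, Q moves away from K toward the side with fewer gas moles, so the system shifts toward the side with more gas moles — to the right.
The forward reaction is endothermic. Raising T favours the endothermic direction — shift to the right.
Adding S₅ (g), a product, drives the reaction to the left.
The individual effects push in opposite directions; without quantitative information the net direction cannot be determined.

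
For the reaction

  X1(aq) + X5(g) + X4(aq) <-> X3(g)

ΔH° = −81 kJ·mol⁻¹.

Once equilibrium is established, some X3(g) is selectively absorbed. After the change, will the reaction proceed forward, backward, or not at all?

right

Removing X3 (g), a product, drives the reaction to the right.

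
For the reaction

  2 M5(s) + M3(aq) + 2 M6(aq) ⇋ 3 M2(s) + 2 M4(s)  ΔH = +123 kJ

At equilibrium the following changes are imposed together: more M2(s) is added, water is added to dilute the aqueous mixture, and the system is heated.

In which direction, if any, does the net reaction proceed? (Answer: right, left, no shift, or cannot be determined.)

M2 is a pure solid; its activity is 1 regardless of amount, so Q is unaffected — no shift from this change.
Dilution lowers every aqueous concentration by the same factor. Δn_aq = 0 − 3 = -3, so the system shifts toward the side with more dissolved moles — to the left.
The forward reaction is endothermic. Raising T favours the endothermic direction — shift to the right.
The individual effects push in opposite directions; without quantitative information the net direction cannot be determined.

cannot be determined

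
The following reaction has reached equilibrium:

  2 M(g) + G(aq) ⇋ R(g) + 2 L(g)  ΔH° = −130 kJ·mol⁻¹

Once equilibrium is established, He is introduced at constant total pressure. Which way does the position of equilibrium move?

right

Adding inert gas at constant total pressure expands the volume and lowers every reacting partial pressure. With Δn_gas = 3 − 2 = +1, Q moves away from K toward the side with fewer gas moles, so the system shifts toward the side with more gas moles — to the right.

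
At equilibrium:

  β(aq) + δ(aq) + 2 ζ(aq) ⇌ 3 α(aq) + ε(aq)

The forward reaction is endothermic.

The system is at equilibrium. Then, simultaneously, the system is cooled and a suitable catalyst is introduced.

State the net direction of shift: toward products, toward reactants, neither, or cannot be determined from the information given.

left

The forward reaction is endothermic. Lowering T favours the exothermic direction — shift to the left.
A catalyst speeds both forward and reverse rates equally; it changes neither Q nor K — no shift from this change.
Only the nonzero effect(s) matter; the net shift is to the left.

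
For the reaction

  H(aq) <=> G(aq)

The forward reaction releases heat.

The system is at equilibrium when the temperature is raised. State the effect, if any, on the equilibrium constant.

K depends on temperature via the van 't Hoff relation. The forward reaction is exothermic, so raising T decreases K.

decreases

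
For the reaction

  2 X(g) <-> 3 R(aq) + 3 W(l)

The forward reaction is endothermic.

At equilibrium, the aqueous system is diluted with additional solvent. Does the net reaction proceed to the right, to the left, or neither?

right

Dilution lowers every aqueous concentration by the same factor. Δn_aq = 3 − 0 = +3, so the system shifts toward the side with more dissolved moles — to the right.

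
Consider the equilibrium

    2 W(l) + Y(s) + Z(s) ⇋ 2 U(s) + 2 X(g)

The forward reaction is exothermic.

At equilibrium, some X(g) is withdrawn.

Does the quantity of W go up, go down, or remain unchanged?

Removing X (g), a product, drives the reaction to the right.
The net shift is to the right. W is a reactant, so its amount decreases.

decreases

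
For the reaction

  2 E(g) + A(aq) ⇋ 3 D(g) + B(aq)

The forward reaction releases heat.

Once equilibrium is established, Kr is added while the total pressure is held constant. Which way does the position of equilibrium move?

Adding inert gas at constant total pressure expands the volume and lowers every reacting partial pressure. With Δn_gas = 3 − 2 = +1, Q moves away from K toward the side with fewer gas moles, so the system shifts toward the side with more gas moles — to the right.

right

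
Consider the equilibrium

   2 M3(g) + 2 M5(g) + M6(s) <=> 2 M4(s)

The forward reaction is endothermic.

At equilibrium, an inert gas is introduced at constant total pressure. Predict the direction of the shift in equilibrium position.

Adding inert gas at constant total pressure expands the volume and lowers every reacting partial pressure. With Δn_gas = 0 − 4 = -4, Q moves away from K toward the side with fewer gas moles, so the system shifts toward the side with more gas moles — to the left.

left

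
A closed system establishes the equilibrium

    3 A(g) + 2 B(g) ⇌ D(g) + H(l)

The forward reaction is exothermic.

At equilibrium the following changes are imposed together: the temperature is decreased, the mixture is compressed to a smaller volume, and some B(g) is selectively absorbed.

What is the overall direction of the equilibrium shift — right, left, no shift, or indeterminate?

The forward reaction is exothermic. Lowering T favours the exothermic direction — shift to the right.
Gas moles: reactants 5, products 1 (Δn_gas = -4). Compression shifts the system toward the side with fewer moles of gas — to the right.
Removing B (g), a reactant, drives the reaction to the left.
The individual effects push in opposite directions; without quantitative information the net direction cannot be determined.

cannot be determined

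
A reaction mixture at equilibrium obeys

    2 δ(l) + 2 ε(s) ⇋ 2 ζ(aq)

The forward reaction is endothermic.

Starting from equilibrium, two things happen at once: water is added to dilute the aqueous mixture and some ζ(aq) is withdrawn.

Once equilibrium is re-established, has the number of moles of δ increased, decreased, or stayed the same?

decreases

Dilution lowers every aqueous concentration by the same factor. Δn_aq = 2 − 0 = +2, so the system shifts toward the side with more dissolved moles — to the right.
Removing ζ (aq), a product, drives the reaction to the right.
The net shift is to the right. δ is a reactant, so its amount decreases.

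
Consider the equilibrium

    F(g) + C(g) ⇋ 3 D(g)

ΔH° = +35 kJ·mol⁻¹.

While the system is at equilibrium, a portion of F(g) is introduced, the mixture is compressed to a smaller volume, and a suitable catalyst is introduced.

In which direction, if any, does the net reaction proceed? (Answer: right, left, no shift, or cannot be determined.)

cannot be determined

Adding F (g), a reactant, drives the reaction to the right.
Gas moles: reactants 2, products 3 (Δn_gas = +1). Compression shifts the system toward the side with fewer moles of gas — to the left.
A catalyst speeds both forward and reverse rates equally; it changes neither Q nor K — no shift from this change.
The individual effects push in opposite directions; without quantitative information the net direction cannot be determined.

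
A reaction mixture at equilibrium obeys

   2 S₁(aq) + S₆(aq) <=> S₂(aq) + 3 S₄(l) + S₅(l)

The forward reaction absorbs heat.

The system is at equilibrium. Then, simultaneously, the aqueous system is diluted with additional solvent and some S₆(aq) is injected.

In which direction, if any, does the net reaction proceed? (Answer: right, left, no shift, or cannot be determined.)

cannot be determined

Dilution lowers every aqueous concentration by the same factor. Δn_aq = 1 − 3 = -2, so the system shifts toward the side with more dissolved moles — to the left.
Adding S₆ (aq), a reactant, drives the reaction to the right.
The individual effects push in opposite directions; without quantitative information the net direction cannot be determined.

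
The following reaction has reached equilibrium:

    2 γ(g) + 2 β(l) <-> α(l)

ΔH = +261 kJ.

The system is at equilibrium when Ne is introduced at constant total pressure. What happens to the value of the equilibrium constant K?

unchanged

The equilibrium constant depends only on temperature. This perturbation may move the position of equilibrium, but since T is unchanged, K itself is unchanged.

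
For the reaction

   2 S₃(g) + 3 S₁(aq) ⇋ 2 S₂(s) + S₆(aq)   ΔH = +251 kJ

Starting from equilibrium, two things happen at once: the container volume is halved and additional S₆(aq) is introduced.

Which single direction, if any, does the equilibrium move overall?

cannot be determined

Gas moles: reactants 2, products 0 (Δn_gas = -2). Compression shifts the system toward the side with fewer moles of gas — to the right.
Adding S₆ (aq), a product, drives the reaction to the left.
The individual effects push in opposite directions; without quantitative information the net direction cannot be determined.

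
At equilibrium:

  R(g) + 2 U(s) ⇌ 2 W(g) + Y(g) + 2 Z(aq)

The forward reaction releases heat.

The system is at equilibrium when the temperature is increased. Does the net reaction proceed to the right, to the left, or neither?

left

The forward reaction is exothermic. Raising T favours the endothermic direction — shift to the left.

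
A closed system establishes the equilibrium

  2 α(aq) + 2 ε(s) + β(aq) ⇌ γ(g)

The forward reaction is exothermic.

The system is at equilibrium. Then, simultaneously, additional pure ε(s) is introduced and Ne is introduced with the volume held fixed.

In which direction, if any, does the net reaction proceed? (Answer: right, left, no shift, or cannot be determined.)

ε is a pure solid; its activity is 1 regardless of amount, so Q is unaffected — no shift from this change.
At constant volume, adding an inert gas leaves every reacting species' partial pressure unchanged, so Q is unchanged — no shift from this change.
None of the changes alters Q relative to K, so there is no net shift.

no shift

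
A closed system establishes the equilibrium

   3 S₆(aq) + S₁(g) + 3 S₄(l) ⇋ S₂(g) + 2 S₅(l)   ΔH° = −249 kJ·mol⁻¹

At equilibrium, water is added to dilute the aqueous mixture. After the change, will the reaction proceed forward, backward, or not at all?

Dilution lowers every aqueous concentration by the same factor. Δn_aq = 0 − 3 = -3, so the system shifts toward the side with more dissolved moles — to the left.

left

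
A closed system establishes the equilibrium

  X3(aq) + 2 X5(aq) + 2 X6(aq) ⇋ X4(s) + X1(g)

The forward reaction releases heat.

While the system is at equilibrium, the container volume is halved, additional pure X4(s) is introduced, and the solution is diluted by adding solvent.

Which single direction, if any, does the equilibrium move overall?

left

Gas moles: reactants 0, products 1 (Δn_gas = +1). Compression shifts the system toward the side with fewer moles of gas — to the left.
X4 is a pure solid; its activity is 1 regardless of amount, so Q is unaffected — no shift from this change.
Dilution lowers every aqueous concentration by the same factor. Δn_aq = 0 − 5 = -5, so the system shifts toward the side with more dissolved moles — to the left.
Only the nonzero effect(s) matter; the net shift is to the left.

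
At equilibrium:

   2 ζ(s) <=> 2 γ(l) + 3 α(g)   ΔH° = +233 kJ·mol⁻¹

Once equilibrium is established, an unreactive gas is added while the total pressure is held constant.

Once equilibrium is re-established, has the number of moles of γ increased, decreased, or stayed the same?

Adding inert gas at constant total pressure expands the volume and lowers every reacting partial pressure. With Δn_gas = 3 − 0 = +3, Q moves away from K toward the side with fewer gas moles, so the system shifts toward the side with more gas moles — to the right.
The net shift is to the right. γ is a product, so its amount increases.

increases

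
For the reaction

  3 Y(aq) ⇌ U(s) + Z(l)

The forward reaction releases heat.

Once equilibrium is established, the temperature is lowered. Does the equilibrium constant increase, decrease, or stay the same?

increases

K depends on temperature via the van 't Hoff relation. The forward reaction is exothermic, so lowering T increases K.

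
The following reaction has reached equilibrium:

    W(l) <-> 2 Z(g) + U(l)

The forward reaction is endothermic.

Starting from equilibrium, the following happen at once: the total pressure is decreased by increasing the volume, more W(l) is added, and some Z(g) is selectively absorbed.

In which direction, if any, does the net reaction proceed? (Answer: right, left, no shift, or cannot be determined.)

Gas moles: reactants 0, products 2 (Δn_gas = +2). Expansion shifts the system toward the side with more moles of gas — to the right.
W is a pure liquid; its activity is 1 regardless of amount, so Q is unaffected — no shift from this change.
Removing Z (g), a product, drives the reaction to the right.
Only the nonzero effect(s) matter; the net shift is to the right.

right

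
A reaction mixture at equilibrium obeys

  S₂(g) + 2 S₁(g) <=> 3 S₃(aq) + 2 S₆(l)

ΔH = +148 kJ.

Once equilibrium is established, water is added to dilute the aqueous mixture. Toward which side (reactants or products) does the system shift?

Dilution lowers every aqueous concentration by the same factor. Δn_aq = 3 − 0 = +3, so the system shifts toward the side with more dissolved moles — to the right.

right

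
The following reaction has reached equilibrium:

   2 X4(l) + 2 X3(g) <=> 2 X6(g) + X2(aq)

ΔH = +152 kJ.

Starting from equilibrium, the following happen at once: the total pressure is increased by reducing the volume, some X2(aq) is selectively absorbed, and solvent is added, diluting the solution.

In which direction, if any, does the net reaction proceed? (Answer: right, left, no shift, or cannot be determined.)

Gas moles: reactants 2, products 2. Δn_gas = 0, so a volume change leaves Q equal to K — no shift from this change.
Removing X2 (aq), a product, drives the reaction to the right.
Dilution lowers every aqueous concentration by the same factor. Δn_aq = 1 − 0 = +1, so the system shifts toward the side with more dissolved moles — to the right.
Only the nonzero effect(s) matter; the net shift is to the right.

right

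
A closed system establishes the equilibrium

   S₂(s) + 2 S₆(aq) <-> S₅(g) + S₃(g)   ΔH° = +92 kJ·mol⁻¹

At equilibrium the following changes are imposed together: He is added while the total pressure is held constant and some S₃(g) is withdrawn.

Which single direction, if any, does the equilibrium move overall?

right

Adding inert gas at constant total pressure expands the volume and lowers every reacting partial pressure. With Δn_gas = 2 − 0 = +2, Q moves away from K toward the side with fewer gas moles, so the system shifts toward the side with more gas moles — to the right.
Removing S₃ (g), a product, drives the reaction to the right.
All effects act in the same direction — net shift to the right.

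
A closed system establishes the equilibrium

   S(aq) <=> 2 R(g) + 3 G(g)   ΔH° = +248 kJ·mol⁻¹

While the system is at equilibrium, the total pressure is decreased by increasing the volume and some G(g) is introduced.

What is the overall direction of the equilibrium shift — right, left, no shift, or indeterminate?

cannot be determined

Gas moles: reactants 0, products 5 (Δn_gas = +5). Expansion shifts the system toward the side with more moles of gas — to the right.
Adding G (g), a product, drives the reaction to the left.
The individual effects push in opposite directions; without quantitative information the net direction cannot be determined.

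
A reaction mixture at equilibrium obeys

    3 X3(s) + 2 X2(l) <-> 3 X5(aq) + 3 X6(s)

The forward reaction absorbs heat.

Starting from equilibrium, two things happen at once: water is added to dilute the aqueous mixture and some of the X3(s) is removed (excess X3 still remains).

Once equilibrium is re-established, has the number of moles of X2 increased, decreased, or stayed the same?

decreases

Dilution lowers every aqueous concentration by the same factor. Δn_aq = 3 − 0 = +3, so the system shifts toward the side with more dissolved moles — to the right.
X3 is a pure solid; its activity is 1 regardless of amount, so Q is unaffected — no shift from this change.
The net shift is to the right. X2 is a reactant, so its amount decreases.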